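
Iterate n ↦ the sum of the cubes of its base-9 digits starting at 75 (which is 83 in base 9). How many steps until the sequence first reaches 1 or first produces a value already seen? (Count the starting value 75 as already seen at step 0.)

75 = (8,3)_9 → 539
539 = (6,5,8)_9 → 853
853 = (1,1,4,7)_9 → 409
409 = (5,0,4)_9 → 189
189 = (2,3,0)_9 → 35
35 = (3,8)_9 → 539  — 539 repeats.
That took 6 steps.

6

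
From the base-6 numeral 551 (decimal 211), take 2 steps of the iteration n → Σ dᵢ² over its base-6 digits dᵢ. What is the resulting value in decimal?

211 = (5,5,1)_6 → 5² + 5² + 1² = 25 + 25 + 1 = 51
51 = (1,2,3)_6 → 1² + 2² + 3² = 1 + 4 + 9 = 14

14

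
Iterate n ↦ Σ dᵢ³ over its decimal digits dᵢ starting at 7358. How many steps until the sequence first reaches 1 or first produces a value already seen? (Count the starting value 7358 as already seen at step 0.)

7358 → 1007
1007 → 344
344 → 155
155 → 251
251 → 134
134 → 92
92 → 737
737 → 713
713 → 371
371 → 371  — 371 repeats.
That took 10 steps.

10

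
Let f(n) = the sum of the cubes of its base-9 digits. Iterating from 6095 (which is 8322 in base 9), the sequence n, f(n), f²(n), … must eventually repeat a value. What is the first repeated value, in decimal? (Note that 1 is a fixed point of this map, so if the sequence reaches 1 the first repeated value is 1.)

6095 = (8,3,2,2)_9 → 8³ + 3³ + 2³ + 2³ = 512 + 27 + 8 + 8 = 555
555 = (6,7,6)_9 → 6³ + 7³ + 6³ = 216 + 343 + 216 = 775
775 = (1,0,5,1)_9 → 1³ + 0³ + 5³ + 1³ = 1 + 0 + 125 + 1 = 127
127 = (1,5,1)_9 → 1³ + 5³ + 1³ = 1 + 125 + 1 = 127  — 127 already appeared earlier.

127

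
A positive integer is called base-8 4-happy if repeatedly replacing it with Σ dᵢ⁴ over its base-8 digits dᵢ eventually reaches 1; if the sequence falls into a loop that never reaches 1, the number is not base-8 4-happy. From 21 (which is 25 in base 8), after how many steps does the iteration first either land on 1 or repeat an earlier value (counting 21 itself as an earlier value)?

5

21 = (2,5)_8 → 641
641 = (1,2,0,1)_8 → 18
18 = (2,2)_8 → 32
32 = (4,0)_8 → 256
256 = (4,0,0)_8 → 256  — 256 repeats.
That took 5 steps.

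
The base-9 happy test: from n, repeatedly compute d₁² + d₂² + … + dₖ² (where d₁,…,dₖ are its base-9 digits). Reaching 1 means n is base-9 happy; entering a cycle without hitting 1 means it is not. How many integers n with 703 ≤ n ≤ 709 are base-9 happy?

2

703: 703 → 101 → 9 → 1  — base-9 happy
704: 704 → 104 → 30 → 18 → 4 → 16 → 50 → 50  — not base-9 happy
705: 705 → 109 → 11 → 5 → 25 → 53 → 89 → 65 → 53  — not base-9 happy
706: 706 → 116 → 74 → 68 → 74  — not base-9 happy
707: 707 → 125 → 81 → 1  — base-9 happy
708: 708 → 136 → 38 → 20 → 8 → 64 → 50 → 50  — not base-9 happy
709: 709 → 149 → 75 → 73 → 65 → 53 → 89 → 65  — not base-9 happy
base-9 happy: 703, 707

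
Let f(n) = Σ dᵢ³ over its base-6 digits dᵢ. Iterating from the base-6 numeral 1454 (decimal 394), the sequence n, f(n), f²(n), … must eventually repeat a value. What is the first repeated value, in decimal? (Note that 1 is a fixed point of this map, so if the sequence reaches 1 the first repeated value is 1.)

190

394 = (1,4,5,4)_6 → 254
254 = (1,1,0,2)_6 → 10
10 = (1,4)_6 → 65
65 = (1,4,5)_6 → 190
190 = (5,1,4)_6 → 190  — 190 already appeared earlier.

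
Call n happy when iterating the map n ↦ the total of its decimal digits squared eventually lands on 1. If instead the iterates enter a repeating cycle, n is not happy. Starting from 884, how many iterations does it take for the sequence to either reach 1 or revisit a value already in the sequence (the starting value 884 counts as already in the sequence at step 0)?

14

884 → 8² + 8² + 4² = 64 + 64 + 16 = 144
144 → 1² + 4² + 4² = 1 + 16 + 16 = 33
33 → 3² + 3² = 9 + 9 = 18
18 → 1² + 8² = 1 + 64 = 65
65 → 6² + 5² = 36 + 25 = 61
61 → 6² + 1² = 36 + 1 = 37
37 → 3² + 7² = 9 + 49 = 58
58 → 5² + 8² = 25 + 64 = 89
89 → 8² + 9² = 64 + 81 = 145
145 → 1² + 4² + 5² = 1 + 16 + 25 = 42
42 → 4² + 2² = 16 + 4 = 20
20 → 2² + 0² = 4 + 0 = 4
4 → 4² = 16
16 → 1² + 6² = 1 + 36 = 37  — 37 repeats.
That took 14 steps.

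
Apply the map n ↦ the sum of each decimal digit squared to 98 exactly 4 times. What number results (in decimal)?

4

98 → 145
145 → 42
42 → 20
20 → 4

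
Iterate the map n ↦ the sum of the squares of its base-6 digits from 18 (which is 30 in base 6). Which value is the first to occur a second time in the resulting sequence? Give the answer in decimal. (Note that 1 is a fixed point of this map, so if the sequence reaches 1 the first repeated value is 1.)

17

18 = (3,0)_6 → 9
9 = (1,3)_6 → 10
10 = (1,4)_6 → 17
17 = (2,5)_6 → 29
29 = (4,5)_6 → 41
41 = (1,0,5)_6 → 26
26 = (4,2)_6 → 20
20 = (3,2)_6 → 13
13 = (2,1)_6 → 5
5 = (5)_6 → 25
25 = (4,1)_6 → 17  — 17 already appeared earlier.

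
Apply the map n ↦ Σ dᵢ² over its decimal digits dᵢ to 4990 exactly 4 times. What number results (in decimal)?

65

4990 → 4² + 9² + 9² + 0² = 16 + 81 + 81 + 0 = 178
178 → 1² + 7² + 8² = 1 + 49 + 64 = 114
114 → 1² + 1² + 4² = 1 + 1 + 16 = 18
18 → 1² + 8² = 1 + 64 = 65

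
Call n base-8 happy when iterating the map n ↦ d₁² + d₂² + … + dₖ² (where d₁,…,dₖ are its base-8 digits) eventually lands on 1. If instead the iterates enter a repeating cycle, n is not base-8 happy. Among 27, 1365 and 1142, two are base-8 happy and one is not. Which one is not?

27: 27 → 18 → 8 → 1  — reaches 1 (base-8 happy)
1365: 1365 → 58 → 53 → 61 → 74 → 6 → 36 → 32 → 16 → 4 → 16  — repeats 16 (not base-8 happy)
1142: 1142 → 77 → 27 → 18 → 8 → 1  — reaches 1 (base-8 happy)

1365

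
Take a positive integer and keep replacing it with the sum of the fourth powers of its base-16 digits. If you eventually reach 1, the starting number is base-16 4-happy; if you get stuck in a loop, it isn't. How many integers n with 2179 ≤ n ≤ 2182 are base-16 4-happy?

3

2179: 2179 → 8273 → 642 → 4128 → 17 → 2 → 16 → 1  — base-16 4-happy
2180: 2180 → 8448 → 17 → 2 → 16 → 1  — base-16 4-happy
2181: 2181 → 8817 → 2434 → 10673 → 21219 → 39138 → 49089 → 86003 → 101588 → 53650 → 35139 → 10994 → 60657 → 109778 → 59314 → 55474 → 47314 → 47314  — not base-16 4-happy
2182: 2182 → 9488 → 642 → 4128 → 17 → 2 → 16 → 1  — base-16 4-happy
base-16 4-happy: 2179, 2180, 2182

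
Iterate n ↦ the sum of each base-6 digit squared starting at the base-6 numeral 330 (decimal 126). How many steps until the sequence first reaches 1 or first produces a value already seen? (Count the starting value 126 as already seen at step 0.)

126 = (3,3,0)_6 → 3² + 3² + 0² = 18
18 = (3,0)_6 → 3² + 0² = 9
9 = (1,3)_6 → 1² + 3² = 10
10 = (1,4)_6 → 1² + 4² = 17
17 = (2,5)_6 → 2² + 5² = 29
29 = (4,5)_6 → 4² + 5² = 41
41 = (1,0,5)_6 → 1² + 0² + 5² = 26
26 = (4,2)_6 → 4² + 2² = 20
20 = (3,2)_6 → 3² + 2² = 13
13 = (2,1)_6 → 2² + 1² = 5
5 = (5)_6 → 5² = 25
25 = (4,1)_6 → 4² + 1² = 17  — 17 repeats.
That took 12 steps.

12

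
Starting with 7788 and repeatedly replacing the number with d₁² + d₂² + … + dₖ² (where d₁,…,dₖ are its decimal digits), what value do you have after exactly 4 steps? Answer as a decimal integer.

7788 → 7² + 7² + 8² + 8² = 226
226 → 2² + 2² + 6² = 44
44 → 4² + 4² = 32
32 → 3² + 2² = 13

13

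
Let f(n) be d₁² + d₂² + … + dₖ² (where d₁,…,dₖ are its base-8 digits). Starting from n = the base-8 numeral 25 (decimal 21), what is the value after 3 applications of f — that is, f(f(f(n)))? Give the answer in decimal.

21 = (2,5)_8 → 2² + 5² = 29
29 = (3,5)_8 → 3² + 5² = 34
34 = (4,2)_8 → 4² + 2² = 20

20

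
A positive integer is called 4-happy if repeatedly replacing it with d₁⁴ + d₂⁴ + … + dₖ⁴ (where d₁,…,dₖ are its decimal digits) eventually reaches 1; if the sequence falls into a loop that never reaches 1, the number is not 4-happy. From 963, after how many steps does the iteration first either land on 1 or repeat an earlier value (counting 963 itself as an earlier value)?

963 → 9⁴ + 6⁴ + 3⁴ = 7938
7938 → 7⁴ + 9⁴ + 3⁴ + 8⁴ = 13139
13139 → 1⁴ + 3⁴ + 1⁴ + 3⁴ + 9⁴ = 6725
6725 → 6⁴ + 7⁴ + 2⁴ + 5⁴ = 4338
4338 → 4⁴ + 3⁴ + 3⁴ + 8⁴ = 4514
4514 → 4⁴ + 5⁴ + 1⁴ + 4⁴ = 1138
1138 → 1⁴ + 1⁴ + 3⁴ + 8⁴ = 4179
4179 → 4⁴ + 1⁴ + 7⁴ + 9⁴ = 9219
9219 → 9⁴ + 2⁴ + 1⁴ + 9⁴ = 13139  — 13139 repeats.
That took 9 steps.

9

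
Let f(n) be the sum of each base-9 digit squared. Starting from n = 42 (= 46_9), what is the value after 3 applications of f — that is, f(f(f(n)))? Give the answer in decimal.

42 = (4,6)_9 → 4² + 6² = 52
52 = (5,7)_9 → 5² + 7² = 74
74 = (8,2)_9 → 8² + 2² = 68

68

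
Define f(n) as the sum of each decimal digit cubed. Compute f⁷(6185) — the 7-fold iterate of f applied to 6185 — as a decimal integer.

92

6185 → 6³ + 1³ + 8³ + 5³ = 216 + 1 + 512 + 125 = 854
854 → 8³ + 5³ + 4³ = 512 + 125 + 64 = 701
701 → 7³ + 0³ + 1³ = 343 + 0 + 1 = 344
344 → 3³ + 4³ + 4³ = 27 + 64 + 64 = 155
155 → 1³ + 5³ + 5³ = 1 + 125 + 125 = 251
251 → 2³ + 5³ + 1³ = 8 + 125 + 1 = 134
134 → 1³ + 3³ + 4³ = 1 + 27 + 64 = 92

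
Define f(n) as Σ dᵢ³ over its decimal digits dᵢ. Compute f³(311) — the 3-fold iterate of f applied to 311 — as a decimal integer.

713

311 → 3³ + 1³ + 1³ = 27 + 1 + 1 = 29
29 → 2³ + 9³ = 8 + 729 = 737
737 → 7³ + 3³ + 7³ = 343 + 27 + 343 = 713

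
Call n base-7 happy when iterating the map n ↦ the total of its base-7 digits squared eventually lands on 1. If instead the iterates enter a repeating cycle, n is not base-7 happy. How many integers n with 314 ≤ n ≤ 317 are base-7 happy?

314: 314 → 76 → 46 → 52 → 10 → 10  — not base-7 happy
315: 315 → 45 → 45  — not base-7 happy
316: 316 → 46 → 52 → 10 → 10  — not base-7 happy
317: 317 → 49 → 1  — base-7 happy
base-7 happy: 317

1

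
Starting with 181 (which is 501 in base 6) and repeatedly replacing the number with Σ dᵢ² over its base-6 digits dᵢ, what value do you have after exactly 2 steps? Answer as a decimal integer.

181 = (5,0,1)_6 → 5² + 0² + 1² = 26
26 = (4,2)_6 → 4² + 2² = 20

20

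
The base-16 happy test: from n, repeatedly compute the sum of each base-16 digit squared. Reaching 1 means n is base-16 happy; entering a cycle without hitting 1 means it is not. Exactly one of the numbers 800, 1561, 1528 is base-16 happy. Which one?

1528

800: 800 → 13 → 169 → 181 → 146 → 85 → 50 → 13  — repeats 13 (not base-16 happy)
1561: 1561 → 118 → 85 → 50 → 13 → 169 → 181 → 146 → 85  — repeats 85 (not base-16 happy)
1528: 1528 → 314 → 110 → 232 → 260 → 17 → 2 → 4 → 16 → 1  — reaches 1 (base-16 happy)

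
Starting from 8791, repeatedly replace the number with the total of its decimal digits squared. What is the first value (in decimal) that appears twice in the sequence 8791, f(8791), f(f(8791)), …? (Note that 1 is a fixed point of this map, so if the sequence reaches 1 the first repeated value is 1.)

8791 → 8² + 7² + 9² + 1² = 64 + 49 + 81 + 1 = 195
195 → 1² + 9² + 5² = 1 + 81 + 25 = 107
107 → 1² + 0² + 7² = 1 + 0 + 49 = 50
50 → 5² + 0² = 25 + 0 = 25
25 → 2² + 5² = 4 + 25 = 29
29 → 2² + 9² = 4 + 81 = 85
85 → 8² + 5² = 64 + 25 = 89
89 → 8² + 9² = 64 + 81 = 145
145 → 1² + 4² + 5² = 1 + 16 + 25 = 42
42 → 4² + 2² = 16 + 4 = 20
20 → 2² + 0² = 4 + 0 = 4
4 → 4² = 16
16 → 1² + 6² = 1 + 36 = 37
37 → 3² + 7² = 9 + 49 = 58
58 → 5² + 8² = 25 + 64 = 89  — 89 already appeared earlier.

89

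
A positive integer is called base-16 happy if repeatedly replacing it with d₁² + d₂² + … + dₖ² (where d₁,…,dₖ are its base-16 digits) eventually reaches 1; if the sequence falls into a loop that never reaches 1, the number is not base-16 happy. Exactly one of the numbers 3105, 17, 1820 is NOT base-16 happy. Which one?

1820

3105: 3105 → 149 → 106 → 136 → 128 → 64 → 16 → 1  — reaches 1 (base-16 happy)
17: 17 → 2 → 4 → 16 → 1  — reaches 1 (base-16 happy)
1820: 1820 → 194 → 148 → 97 → 37 → 29 → 170 → 200 → 208 → 169 → 181 → 146 → 85 → 50 → 13 → 169  — repeats 169 (not base-16 happy)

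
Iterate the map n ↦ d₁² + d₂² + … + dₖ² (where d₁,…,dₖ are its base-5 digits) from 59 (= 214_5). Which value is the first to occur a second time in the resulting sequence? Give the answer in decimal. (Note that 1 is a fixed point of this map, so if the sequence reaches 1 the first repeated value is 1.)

13

59 = (2,1,4)_5 → 2² + 1² + 4² = 21
21 = (4,1)_5 → 4² + 1² = 17
17 = (3,2)_5 → 3² + 2² = 13
13 = (2,3)_5 → 2² + 3² = 13  — 13 already appeared earlier.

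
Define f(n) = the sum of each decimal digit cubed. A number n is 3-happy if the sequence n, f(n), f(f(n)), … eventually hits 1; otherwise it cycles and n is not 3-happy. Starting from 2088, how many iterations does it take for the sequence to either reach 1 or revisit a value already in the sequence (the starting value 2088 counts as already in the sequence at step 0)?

2088 → 2³ + 0³ + 8³ + 8³ = 8 + 0 + 512 + 512 = 1032
1032 → 1³ + 0³ + 3³ + 2³ = 1 + 0 + 27 + 8 = 36
36 → 3³ + 6³ = 27 + 216 = 243
243 → 2³ + 4³ + 3³ = 8 + 64 + 27 = 99
99 → 9³ + 9³ = 729 + 729 = 1458
1458 → 1³ + 4³ + 5³ + 8³ = 1 + 64 + 125 + 512 = 702
702 → 7³ + 0³ + 2³ = 343 + 0 + 8 = 351
351 → 3³ + 5³ + 1³ = 27 + 125 + 1 = 153
153 → 1³ + 5³ + 3³ = 1 + 125 + 27 = 153  — 153 repeats.
That took 9 steps.

9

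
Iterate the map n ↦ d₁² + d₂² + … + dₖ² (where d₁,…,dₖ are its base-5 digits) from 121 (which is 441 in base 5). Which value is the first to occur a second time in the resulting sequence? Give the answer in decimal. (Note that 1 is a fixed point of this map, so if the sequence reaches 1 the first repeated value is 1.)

121 = (4,4,1)_5 → 4² + 4² + 1² = 16 + 16 + 1 = 33
33 = (1,1,3)_5 → 1² + 1² + 3² = 1 + 1 + 9 = 11
11 = (2,1)_5 → 2² + 1² = 4 + 1 = 5
5 = (1,0)_5 → 1² + 0² = 1 + 0 = 1  — reached the fixed point 1.
1 → 1, so 1 is the first repeated value.

1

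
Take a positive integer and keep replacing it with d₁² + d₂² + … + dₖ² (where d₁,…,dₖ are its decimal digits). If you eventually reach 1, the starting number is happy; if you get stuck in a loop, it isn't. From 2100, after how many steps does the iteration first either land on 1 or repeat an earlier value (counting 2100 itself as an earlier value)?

2100 → 2² + 1² + 0² + 0² = 5
5 → 5² = 25
25 → 2² + 5² = 29
29 → 2² + 9² = 85
85 → 8² + 5² = 89
89 → 8² + 9² = 145
145 → 1² + 4² + 5² = 42
42 → 4² + 2² = 20
20 → 2² + 0² = 4
4 → 4² = 16
16 → 1² + 6² = 37
37 → 3² + 7² = 58
58 → 5² + 8² = 89  — 89 repeats.
That took 13 steps.

13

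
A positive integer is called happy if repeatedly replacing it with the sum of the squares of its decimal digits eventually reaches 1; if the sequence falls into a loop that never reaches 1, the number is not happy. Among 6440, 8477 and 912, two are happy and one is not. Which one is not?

8477

6440: 6440 → 68 → 100 → 1  — reaches 1 (happy)
8477: 8477 → 178 → 114 → 18 → 65 → 61 → 37 → 58 → 89 → 145 → 42 → 20 → 4 → 16 → 37  — repeats 37 (not happy)
912: 912 → 86 → 100 → 1  — reaches 1 (happy)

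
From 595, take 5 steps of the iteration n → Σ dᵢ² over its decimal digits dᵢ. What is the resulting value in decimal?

595 → 5² + 9² + 5² = 25 + 81 + 25 = 131
131 → 1² + 3² + 1² = 1 + 9 + 1 = 11
11 → 1² + 1² = 1 + 1 = 2
2 → 2² = 4
4 → 4² = 16

16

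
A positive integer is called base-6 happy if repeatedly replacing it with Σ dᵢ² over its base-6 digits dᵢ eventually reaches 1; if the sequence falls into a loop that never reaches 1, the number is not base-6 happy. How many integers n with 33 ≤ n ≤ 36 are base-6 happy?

33: 33 → 34 → 41 → 26 → 20 → 13 → 5 → 25 → 17 → 29 → 41  — not base-6 happy
34: 34 → 41 → 26 → 20 → 13 → 5 → 25 → 17 → 29 → 41  — not base-6 happy
35: 35 → 50 → 9 → 10 → 17 → 29 → 41 → 26 → 20 → 13 → 5 → 25 → 17  — not base-6 happy
36: 36 → 1  — base-6 happy
base-6 happy: 36

1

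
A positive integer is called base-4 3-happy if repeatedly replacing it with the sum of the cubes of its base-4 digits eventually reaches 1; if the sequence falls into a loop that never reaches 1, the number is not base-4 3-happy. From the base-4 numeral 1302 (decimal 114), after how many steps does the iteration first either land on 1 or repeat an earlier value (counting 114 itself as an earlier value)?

114 = (1,3,0,2)_4 → 1³ + 3³ + 0³ + 2³ = 1 + 27 + 0 + 8 = 36
36 = (2,1,0)_4 → 2³ + 1³ + 0³ = 8 + 1 + 0 = 9
9 = (2,1)_4 → 2³ + 1³ = 8 + 1 = 9  — 9 repeats.
That took 3 steps.

3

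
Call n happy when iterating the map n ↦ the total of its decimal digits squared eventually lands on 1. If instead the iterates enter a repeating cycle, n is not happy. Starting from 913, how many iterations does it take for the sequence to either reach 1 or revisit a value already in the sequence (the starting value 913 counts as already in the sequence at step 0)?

913 → 9² + 1² + 3² = 91
91 → 9² + 1² = 82
82 → 8² + 2² = 68
68 → 6² + 8² = 100
100 → 1² + 0² + 0² = 1  — reached 1.
That took 5 steps.

5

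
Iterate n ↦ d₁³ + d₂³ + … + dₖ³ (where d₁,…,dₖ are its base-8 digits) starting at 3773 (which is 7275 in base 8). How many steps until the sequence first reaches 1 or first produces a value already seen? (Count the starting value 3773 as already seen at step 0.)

13

3773 = (7,2,7,5)_8 → 819
819 = (1,4,6,3)_8 → 308
308 = (4,6,4)_8 → 344
344 = (5,3,0)_8 → 152
152 = (2,3,0)_8 → 35
35 = (4,3)_8 → 91
91 = (1,3,3)_8 → 55
55 = (6,7)_8 → 559
559 = (1,0,5,7)_8 → 469
469 = (7,2,5)_8 → 476
476 = (7,3,4)_8 → 434
434 = (6,6,2)_8 → 440
440 = (6,7,0)_8 → 559  — 559 repeats.
That took 13 steps.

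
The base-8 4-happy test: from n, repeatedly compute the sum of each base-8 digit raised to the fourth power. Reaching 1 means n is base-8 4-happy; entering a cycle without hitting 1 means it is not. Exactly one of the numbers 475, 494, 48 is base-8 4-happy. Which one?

48

475: 475 → 2563 → 706 → 98 → 273 → 273  — repeats 273 (not base-8 4-happy)
494: 494 → 4322 → 354 → 897 → 1298 → 304 → 1552 → 97 → 258 → 272 → 272  — repeats 272 (not base-8 4-happy)
48: 48 → 1296 → 288 → 512 → 1  — reaches 1 (base-8 4-happy)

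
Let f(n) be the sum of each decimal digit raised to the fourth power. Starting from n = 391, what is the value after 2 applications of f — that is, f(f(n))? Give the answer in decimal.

2929

391 → 3⁴ + 9⁴ + 1⁴ = 6643
6643 → 6⁴ + 6⁴ + 4⁴ + 3⁴ = 2929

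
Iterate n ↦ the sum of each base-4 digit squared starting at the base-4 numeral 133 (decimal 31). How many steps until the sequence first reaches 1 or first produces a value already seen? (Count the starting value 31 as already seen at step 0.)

31 = (1,3,3)_4 → 1² + 3² + 3² = 19
19 = (1,0,3)_4 → 1² + 0² + 3² = 10
10 = (2,2)_4 → 2² + 2² = 8
8 = (2,0)_4 → 2² + 0² = 4
4 = (1,0)_4 → 1² + 0² = 1  — reached 1.
That took 5 steps.

5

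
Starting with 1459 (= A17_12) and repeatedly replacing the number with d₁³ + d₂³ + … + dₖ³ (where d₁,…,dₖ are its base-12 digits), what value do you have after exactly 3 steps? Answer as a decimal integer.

1459 = (10,1,7)_12 → 10³ + 1³ + 7³ = 1000 + 1 + 343 = 1344
1344 = (9,4,0)_12 → 9³ + 4³ + 0³ = 729 + 64 + 0 = 793
793 = (5,6,1)_12 → 5³ + 6³ + 1³ = 125 + 216 + 1 = 342

342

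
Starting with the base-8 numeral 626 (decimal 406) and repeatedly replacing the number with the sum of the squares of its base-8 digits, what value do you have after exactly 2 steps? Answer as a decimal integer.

406 = (6,2,6)_8 → 6² + 2² + 6² = 76
76 = (1,1,4)_8 → 1² + 1² + 4² = 18

18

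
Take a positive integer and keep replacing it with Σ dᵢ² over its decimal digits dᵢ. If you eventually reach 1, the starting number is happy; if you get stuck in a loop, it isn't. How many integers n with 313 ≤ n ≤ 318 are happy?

1

313: 313 → 19 → 82 → 68 → 100 → 1  (reaches 1)
314: 314 → 26 → 40 → 16 → 37 → 58 → 89 → 145 → 42 → 20 → 4 → 16  (repeats 16)
315: 315 → 35 → 34 → 25 → 29 → 85 → 89 → 145 → 42 → 20 → 4 → 16 → 37 → 58 → 89  (repeats 89)
316: 316 → 46 → 52 → 29 → 85 → 89 → 145 → 42 → 20 → 4 → 16 → 37 → 58 → 89  (repeats 89)
317: 317 → 59 → 106 → 37 → 58 → 89 → 145 → 42 → 20 → 4 → 16 → 37  (repeats 37)
318: 318 → 74 → 65 → 61 → 37 → 58 → 89 → 145 → 42 → 20 → 4 → 16 → 37  (repeats 37)
happy: 313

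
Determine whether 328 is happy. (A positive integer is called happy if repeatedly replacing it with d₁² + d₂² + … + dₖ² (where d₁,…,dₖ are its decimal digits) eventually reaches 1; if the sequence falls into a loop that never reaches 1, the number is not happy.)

not happy

328 → 3² + 2² + 8² = 77
77 → 7² + 7² = 98
98 → 9² + 8² = 145
145 → 1² + 4² + 5² = 42
42 → 4² + 2² = 20
20 → 2² + 0² = 4
4 → 4² = 16
16 → 1² + 6² = 37
37 → 3² + 7² = 58
58 → 5² + 8² = 89
89 → 8² + 9² = 145  — 145 already seen; the sequence cycles without reaching 1.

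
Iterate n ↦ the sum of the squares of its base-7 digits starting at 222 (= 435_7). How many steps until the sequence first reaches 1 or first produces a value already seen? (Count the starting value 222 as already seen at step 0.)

222 = (4,3,5)_7 → 4² + 3² + 5² = 16 + 9 + 25 = 50
50 = (1,0,1)_7 → 1² + 0² + 1² = 1 + 0 + 1 = 2
2 = (2)_7 → 2² = 4
4 = (4)_7 → 4² = 16
16 = (2,2)_7 → 2² + 2² = 4 + 4 = 8
8 = (1,1)_7 → 1² + 1² = 1 + 1 = 2  — 2 repeats.
That took 6 steps.

6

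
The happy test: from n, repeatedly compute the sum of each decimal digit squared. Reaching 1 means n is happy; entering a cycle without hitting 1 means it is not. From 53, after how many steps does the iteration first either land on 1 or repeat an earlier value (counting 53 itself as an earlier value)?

53 → 34
34 → 25
25 → 29
29 → 85
85 → 89
89 → 145
145 → 42
42 → 20
20 → 4
4 → 16
16 → 37
37 → 58
58 → 89  — 89 repeats.
That took 13 steps.

13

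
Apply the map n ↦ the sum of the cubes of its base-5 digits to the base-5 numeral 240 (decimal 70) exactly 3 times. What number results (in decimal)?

28

70 = (2,4,0)_5 → 2³ + 4³ + 0³ = 8 + 64 + 0 = 72
72 = (2,4,2)_5 → 2³ + 4³ + 2³ = 8 + 64 + 8 = 80
80 = (3,1,0)_5 → 3³ + 1³ + 0³ = 27 + 1 + 0 = 28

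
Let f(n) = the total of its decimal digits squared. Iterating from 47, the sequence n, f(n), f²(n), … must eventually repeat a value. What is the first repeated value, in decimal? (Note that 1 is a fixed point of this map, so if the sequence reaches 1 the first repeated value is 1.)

37

47 → 4² + 7² = 65
65 → 6² + 5² = 61
61 → 6² + 1² = 37
37 → 3² + 7² = 58
58 → 5² + 8² = 89
89 → 8² + 9² = 145
145 → 1² + 4² + 5² = 42
42 → 4² + 2² = 20
20 → 2² + 0² = 4
4 → 4² = 16
16 → 1² + 6² = 37  — 37 already appeared earlier.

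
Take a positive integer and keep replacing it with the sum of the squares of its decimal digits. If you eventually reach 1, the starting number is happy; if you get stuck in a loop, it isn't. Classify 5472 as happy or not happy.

5472 → 5² + 4² + 7² + 2² = 25 + 16 + 49 + 4 = 94
94 → 9² + 4² = 81 + 16 = 97
97 → 9² + 7² = 81 + 49 = 130
130 → 1² + 3² + 0² = 1 + 9 + 0 = 10
10 → 1² + 0² = 1 + 0 = 1  — reached 1.

happy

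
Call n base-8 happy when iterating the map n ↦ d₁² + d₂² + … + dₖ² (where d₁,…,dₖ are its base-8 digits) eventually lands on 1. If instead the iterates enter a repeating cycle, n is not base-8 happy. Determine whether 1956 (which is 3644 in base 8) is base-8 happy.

base-8 happy

1956 = (3,6,4,4)_8 → 3² + 6² + 4² + 4² = 9 + 36 + 16 + 16 = 77
77 = (1,1,5)_8 → 1² + 1² + 5² = 1 + 1 + 25 = 27
27 = (3,3)_8 → 3² + 3² = 9 + 9 = 18
18 = (2,2)_8 → 2² + 2² = 4 + 4 = 8
8 = (1,0)_8 → 1² + 0² = 1 + 0 = 1  — reached 1.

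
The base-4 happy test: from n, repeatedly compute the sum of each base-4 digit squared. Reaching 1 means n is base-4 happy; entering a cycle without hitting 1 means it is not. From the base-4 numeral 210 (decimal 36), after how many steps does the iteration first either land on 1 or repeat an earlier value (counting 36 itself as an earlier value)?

4

36 = (2,1,0)_4 → 2² + 1² + 0² = 5
5 = (1,1)_4 → 1² + 1² = 2
2 = (2)_4 → 2² = 4
4 = (1,0)_4 → 1² + 0² = 1  — reached 1.
That took 4 steps.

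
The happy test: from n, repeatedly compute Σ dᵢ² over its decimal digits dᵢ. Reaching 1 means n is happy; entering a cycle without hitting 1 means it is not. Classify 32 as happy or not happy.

32 → 3² + 2² = 9 + 4 = 13
13 → 1² + 3² = 1 + 9 = 10
10 → 1² + 0² = 1 + 0 = 1  — reached 1.

happy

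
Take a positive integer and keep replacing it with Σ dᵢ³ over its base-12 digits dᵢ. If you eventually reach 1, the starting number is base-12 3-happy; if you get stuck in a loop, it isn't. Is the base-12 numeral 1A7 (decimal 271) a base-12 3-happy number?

271 = (1,10,7)_12 → 1344
1344 = (9,4,0)_12 → 793
793 = (5,6,1)_12 → 342
342 = (2,4,6)_12 → 288
288 = (2,0,0)_12 → 8
8 = (8)_12 → 512
512 = (3,6,8)_12 → 755
755 = (5,2,11)_12 → 1464
1464 = (10,2,0)_12 → 1008
1008 = (7,0,0)_12 → 343
343 = (2,4,7)_12 → 415
415 = (2,10,7)_12 → 1351
1351 = (9,4,7)_12 → 1136
1136 = (7,10,8)_12 → 1855
1855 = (1,0,10,7)_12 → 1344  — 1344 already seen; the sequence cycles without reaching 1.

not base-12 3-happy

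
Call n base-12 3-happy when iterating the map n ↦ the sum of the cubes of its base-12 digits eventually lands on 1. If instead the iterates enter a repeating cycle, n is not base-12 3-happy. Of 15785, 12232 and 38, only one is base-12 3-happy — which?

15785: 15785 → 1198 → 1539 → 1539  — repeats 1539 (not base-12 3-happy)
12232: 12232 → 1738 → 1001 → 1672 → 1738  — repeats 1738 (not base-12 3-happy)
38: 38 → 35 → 1339 → 1099 → 1029 → 1073 → 593 → 190 → 1028 → 856 → 1520 → 1728 → 1  — reaches 1 (base-12 3-happy)

38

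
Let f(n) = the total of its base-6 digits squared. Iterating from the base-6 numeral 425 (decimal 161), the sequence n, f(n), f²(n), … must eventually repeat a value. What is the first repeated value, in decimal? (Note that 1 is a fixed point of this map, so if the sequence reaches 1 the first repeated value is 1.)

161 = (4,2,5)_6 → 4² + 2² + 5² = 45
45 = (1,1,3)_6 → 1² + 1² + 3² = 11
11 = (1,5)_6 → 1² + 5² = 26
26 = (4,2)_6 → 4² + 2² = 20
20 = (3,2)_6 → 3² + 2² = 13
13 = (2,1)_6 → 2² + 1² = 5
5 = (5)_6 → 5² = 25
25 = (4,1)_6 → 4² + 1² = 17
17 = (2,5)_6 → 2² + 5² = 29
29 = (4,5)_6 → 4² + 5² = 41
41 = (1,0,5)_6 → 1² + 0² + 5² = 26  — 26 already appeared earlier.

26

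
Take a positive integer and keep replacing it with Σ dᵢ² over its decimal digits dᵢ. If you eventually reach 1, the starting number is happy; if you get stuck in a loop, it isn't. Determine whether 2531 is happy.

not happy

2531 → 2² + 5² + 3² + 1² = 4 + 25 + 9 + 1 = 39
39 → 3² + 9² = 9 + 81 = 90
90 → 9² + 0² = 81 + 0 = 81
81 → 8² + 1² = 64 + 1 = 65
65 → 6² + 5² = 36 + 25 = 61
61 → 6² + 1² = 36 + 1 = 37
37 → 3² + 7² = 9 + 49 = 58
58 → 5² + 8² = 25 + 64 = 89
89 → 8² + 9² = 64 + 81 = 145
145 → 1² + 4² + 5² = 1 + 16 + 25 = 42
42 → 4² + 2² = 16 + 4 = 20
20 → 2² + 0² = 4 + 0 = 4
4 → 4² = 16
16 → 1² + 6² = 1 + 36 = 37  — 37 already seen; the sequence cycles without reaching 1.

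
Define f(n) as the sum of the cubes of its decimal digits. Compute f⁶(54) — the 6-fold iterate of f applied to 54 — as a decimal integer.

54 → 5³ + 4³ = 125 + 64 = 189
189 → 1³ + 8³ + 9³ = 1 + 512 + 729 = 1242
1242 → 1³ + 2³ + 4³ + 2³ = 1 + 8 + 64 + 8 = 81
81 → 8³ + 1³ = 512 + 1 = 513
513 → 5³ + 1³ + 3³ = 125 + 1 + 27 = 153
153 → 1³ + 5³ + 3³ = 1 + 125 + 27 = 153

153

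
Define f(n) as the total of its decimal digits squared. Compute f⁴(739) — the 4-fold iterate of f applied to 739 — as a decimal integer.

739 → 7² + 3² + 9² = 139
139 → 1² + 3² + 9² = 91
91 → 9² + 1² = 82
82 → 8² + 2² = 68

68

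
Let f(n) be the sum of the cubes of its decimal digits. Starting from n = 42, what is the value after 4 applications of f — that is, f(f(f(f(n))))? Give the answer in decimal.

42 → 4³ + 2³ = 64 + 8 = 72
72 → 7³ + 2³ = 343 + 8 = 351
351 → 3³ + 5³ + 1³ = 27 + 125 + 1 = 153
153 → 1³ + 5³ + 3³ = 1 + 125 + 27 = 153

153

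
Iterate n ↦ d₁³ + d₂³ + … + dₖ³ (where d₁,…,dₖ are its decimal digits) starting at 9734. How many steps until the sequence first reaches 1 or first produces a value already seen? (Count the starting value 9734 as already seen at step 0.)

9734 → 9³ + 7³ + 3³ + 4³ = 1163
1163 → 1³ + 1³ + 6³ + 3³ = 245
245 → 2³ + 4³ + 5³ = 197
197 → 1³ + 9³ + 7³ = 1073
1073 → 1³ + 0³ + 7³ + 3³ = 371
371 → 3³ + 7³ + 1³ = 371  — 371 repeats.
That took 6 steps.

6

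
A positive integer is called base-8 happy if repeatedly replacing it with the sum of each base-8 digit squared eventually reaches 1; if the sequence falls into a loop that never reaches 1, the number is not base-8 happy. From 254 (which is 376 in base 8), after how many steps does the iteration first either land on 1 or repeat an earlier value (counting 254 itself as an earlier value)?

254 = (3,7,6)_8 → 3² + 7² + 6² = 94
94 = (1,3,6)_8 → 1² + 3² + 6² = 46
46 = (5,6)_8 → 5² + 6² = 61
61 = (7,5)_8 → 7² + 5² = 74
74 = (1,1,2)_8 → 1² + 1² + 2² = 6
6 = (6)_8 → 6² = 36
36 = (4,4)_8 → 4² + 4² = 32
32 = (4,0)_8 → 4² + 0² = 16
16 = (2,0)_8 → 2² + 0² = 4
4 = (4)_8 → 4² = 16  — 16 repeats.
That took 10 steps.

10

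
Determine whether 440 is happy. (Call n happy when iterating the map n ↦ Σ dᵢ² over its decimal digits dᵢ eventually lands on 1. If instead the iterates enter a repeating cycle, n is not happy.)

happy

440 → 4² + 4² + 0² = 16 + 16 + 0 = 32
32 → 3² + 2² = 9 + 4 = 13
13 → 1² + 3² = 1 + 9 = 10
10 → 1² + 0² = 1 + 0 = 1  — reached 1.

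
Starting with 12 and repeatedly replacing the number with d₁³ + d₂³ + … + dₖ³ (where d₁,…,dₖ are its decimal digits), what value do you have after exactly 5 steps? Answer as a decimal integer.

153

12 → 1³ + 2³ = 9
9 → 9³ = 729
729 → 7³ + 2³ + 9³ = 1080
1080 → 1³ + 0³ + 8³ + 0³ = 513
513 → 5³ + 1³ + 3³ = 153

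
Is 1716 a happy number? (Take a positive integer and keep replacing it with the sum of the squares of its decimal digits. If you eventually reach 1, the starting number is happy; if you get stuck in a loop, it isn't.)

1716 → 1² + 7² + 1² + 6² = 1 + 49 + 1 + 36 = 87
87 → 8² + 7² = 64 + 49 = 113
113 → 1² + 1² + 3² = 1 + 1 + 9 = 11
11 → 1² + 1² = 1 + 1 = 2
2 → 2² = 4
4 → 4² = 16
16 → 1² + 6² = 1 + 36 = 37
37 → 3² + 7² = 9 + 49 = 58
58 → 5² + 8² = 25 + 64 = 89
89 → 8² + 9² = 64 + 81 = 145
145 → 1² + 4² + 5² = 1 + 16 + 25 = 42
42 → 4² + 2² = 16 + 4 = 20
20 → 2² + 0² = 4 + 0 = 4  — 4 already seen; the sequence cycles without reaching 1.

not happy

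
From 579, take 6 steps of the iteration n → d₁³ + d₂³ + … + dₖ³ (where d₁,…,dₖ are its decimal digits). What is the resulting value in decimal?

792

579 → 5³ + 7³ + 9³ = 1197
1197 → 1³ + 1³ + 9³ + 7³ = 1074
1074 → 1³ + 0³ + 7³ + 4³ = 408
408 → 4³ + 0³ + 8³ = 576
576 → 5³ + 7³ + 6³ = 684
684 → 6³ + 8³ + 4³ = 792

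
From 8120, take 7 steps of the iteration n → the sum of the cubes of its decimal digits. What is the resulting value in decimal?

371

8120 → 8³ + 1³ + 2³ + 0³ = 521
521 → 5³ + 2³ + 1³ = 134
134 → 1³ + 3³ + 4³ = 92
92 → 9³ + 2³ = 737
737 → 7³ + 3³ + 7³ = 713
713 → 7³ + 1³ + 3³ = 371
371 → 3³ + 7³ + 1³ = 371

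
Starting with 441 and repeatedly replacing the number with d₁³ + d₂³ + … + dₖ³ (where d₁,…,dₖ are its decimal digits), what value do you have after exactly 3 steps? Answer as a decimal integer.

882

441 → 4³ + 4³ + 1³ = 64 + 64 + 1 = 129
129 → 1³ + 2³ + 9³ = 1 + 8 + 729 = 738
738 → 7³ + 3³ + 8³ = 343 + 27 + 512 = 882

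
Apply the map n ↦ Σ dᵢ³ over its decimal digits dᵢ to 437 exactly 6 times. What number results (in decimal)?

737

437 → 434
434 → 155
155 → 251
251 → 134
134 → 92
92 → 737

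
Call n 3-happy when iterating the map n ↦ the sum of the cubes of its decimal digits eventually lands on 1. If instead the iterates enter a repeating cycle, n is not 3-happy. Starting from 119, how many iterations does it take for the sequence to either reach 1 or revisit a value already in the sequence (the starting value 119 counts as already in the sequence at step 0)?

119 → 1³ + 1³ + 9³ = 731
731 → 7³ + 3³ + 1³ = 371
371 → 3³ + 7³ + 1³ = 371  — 371 repeats.
That took 3 steps.

3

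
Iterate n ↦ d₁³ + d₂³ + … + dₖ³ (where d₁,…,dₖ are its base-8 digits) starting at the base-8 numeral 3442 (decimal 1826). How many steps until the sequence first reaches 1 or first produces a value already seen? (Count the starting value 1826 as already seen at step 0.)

4

1826 = (3,4,4,2)_8 → 3³ + 4³ + 4³ + 2³ = 27 + 64 + 64 + 8 = 163
163 = (2,4,3)_8 → 2³ + 4³ + 3³ = 8 + 64 + 27 = 99
99 = (1,4,3)_8 → 1³ + 4³ + 3³ = 1 + 64 + 27 = 92
92 = (1,3,4)_8 → 1³ + 3³ + 4³ = 1 + 27 + 64 = 92  — 92 repeats.
That took 4 steps.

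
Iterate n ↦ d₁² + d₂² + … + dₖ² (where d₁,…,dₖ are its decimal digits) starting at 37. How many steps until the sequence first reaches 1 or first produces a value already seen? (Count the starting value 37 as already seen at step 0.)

37 → 3² + 7² = 9 + 49 = 58
58 → 5² + 8² = 25 + 64 = 89
89 → 8² + 9² = 64 + 81 = 145
145 → 1² + 4² + 5² = 1 + 16 + 25 = 42
42 → 4² + 2² = 16 + 4 = 20
20 → 2² + 0² = 4 + 0 = 4
4 → 4² = 16
16 → 1² + 6² = 1 + 36 = 37  — 37 repeats.
That took 8 steps.

8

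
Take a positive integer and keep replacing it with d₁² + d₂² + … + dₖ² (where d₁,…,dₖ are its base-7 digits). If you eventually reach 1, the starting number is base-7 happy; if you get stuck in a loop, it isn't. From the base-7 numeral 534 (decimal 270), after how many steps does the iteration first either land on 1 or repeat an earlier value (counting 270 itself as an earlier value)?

270 = (5,3,4)_7 → 50
50 = (1,0,1)_7 → 2
2 = (2)_7 → 4
4 = (4)_7 → 16
16 = (2,2)_7 → 8
8 = (1,1)_7 → 2  — 2 repeats.
That took 6 steps.

6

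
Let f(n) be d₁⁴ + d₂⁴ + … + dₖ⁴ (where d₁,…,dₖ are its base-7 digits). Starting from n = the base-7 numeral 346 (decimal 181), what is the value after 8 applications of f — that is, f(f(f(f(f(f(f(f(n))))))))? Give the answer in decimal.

963

181 = (3,4,6)_7 → 3⁴ + 4⁴ + 6⁴ = 1633
1633 = (4,5,2,2)_7 → 4⁴ + 5⁴ + 2⁴ + 2⁴ = 913
913 = (2,4,4,3)_7 → 2⁴ + 4⁴ + 4⁴ + 3⁴ = 609
609 = (1,5,3,0)_7 → 1⁴ + 5⁴ + 3⁴ + 0⁴ = 707
707 = (2,0,3,0)_7 → 2⁴ + 0⁴ + 3⁴ + 0⁴ = 97
97 = (1,6,6)_7 → 1⁴ + 6⁴ + 6⁴ = 2593
2593 = (1,0,3,6,3)_7 → 1⁴ + 0⁴ + 3⁴ + 6⁴ + 3⁴ = 1459
1459 = (4,1,5,3)_7 → 4⁴ + 1⁴ + 5⁴ + 3⁴ = 963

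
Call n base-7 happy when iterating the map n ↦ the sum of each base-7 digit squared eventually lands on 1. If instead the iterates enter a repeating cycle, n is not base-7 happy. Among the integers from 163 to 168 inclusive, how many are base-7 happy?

1

163: 163 → 17 → 13 → 37 → 29 → 17  — not base-7 happy
164: 164 → 22 → 10 → 10  — not base-7 happy
165: 165 → 29 → 17 → 13 → 37 → 29  — not base-7 happy
166: 166 → 38 → 34 → 52 → 10 → 10  — not base-7 happy
167: 167 → 49 → 1  — base-7 happy
168: 168 → 18 → 20 → 40 → 50 → 2 → 4 → 16 → 8 → 2  — not base-7 happy
base-7 happy: 167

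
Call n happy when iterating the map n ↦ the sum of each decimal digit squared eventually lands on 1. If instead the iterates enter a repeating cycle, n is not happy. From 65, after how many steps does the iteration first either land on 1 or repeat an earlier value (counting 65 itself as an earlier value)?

65 → 6² + 5² = 61
61 → 6² + 1² = 37
37 → 3² + 7² = 58
58 → 5² + 8² = 89
89 → 8² + 9² = 145
145 → 1² + 4² + 5² = 42
42 → 4² + 2² = 20
20 → 2² + 0² = 4
4 → 4² = 16
16 → 1² + 6² = 37  — 37 repeats.
That took 10 steps.

10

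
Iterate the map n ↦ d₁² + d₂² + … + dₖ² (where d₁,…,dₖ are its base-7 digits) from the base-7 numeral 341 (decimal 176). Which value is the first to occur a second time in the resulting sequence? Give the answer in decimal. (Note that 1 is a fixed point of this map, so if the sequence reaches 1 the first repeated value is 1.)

176 = (3,4,1)_7 → 3² + 4² + 1² = 26
26 = (3,5)_7 → 3² + 5² = 34
34 = (4,6)_7 → 4² + 6² = 52
52 = (1,0,3)_7 → 1² + 0² + 3² = 10
10 = (1,3)_7 → 1² + 3² = 10  — 10 already appeared earlier.

10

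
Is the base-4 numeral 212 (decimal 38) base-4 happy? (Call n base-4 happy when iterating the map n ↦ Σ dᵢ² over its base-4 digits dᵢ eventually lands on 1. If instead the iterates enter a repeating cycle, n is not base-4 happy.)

38 = (2,1,2)_4 → 2² + 1² + 2² = 4 + 1 + 4 = 9
9 = (2,1)_4 → 2² + 1² = 4 + 1 = 5
5 = (1,1)_4 → 1² + 1² = 1 + 1 = 2
2 = (2)_4 → 2² = 4
4 = (1,0)_4 → 1² + 0² = 1 + 0 = 1  — reached 1.

base-4 happy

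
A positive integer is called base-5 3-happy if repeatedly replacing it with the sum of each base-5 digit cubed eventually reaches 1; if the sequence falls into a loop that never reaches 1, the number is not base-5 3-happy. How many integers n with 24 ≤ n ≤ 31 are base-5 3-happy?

24: 24 → 128 → 28 → 28  — not base-5 3-happy
25: 25 → 1  — base-5 3-happy
26: 26 → 2 → 8 → 28 → 28  — not base-5 3-happy
27: 27 → 9 → 65 → 35 → 9  — not base-5 3-happy
28: 28 → 28  — not base-5 3-happy
29: 29 → 65 → 35 → 9 → 65  — not base-5 3-happy
30: 30 → 2 → 8 → 28 → 28  — not base-5 3-happy
31: 31 → 3 → 27 → 9 → 65 → 35 → 9  — not base-5 3-happy
base-5 3-happy: 25

1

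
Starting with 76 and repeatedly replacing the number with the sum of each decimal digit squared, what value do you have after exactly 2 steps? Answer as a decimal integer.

89

76 → 7² + 6² = 49 + 36 = 85
85 → 8² + 5² = 64 + 25 = 89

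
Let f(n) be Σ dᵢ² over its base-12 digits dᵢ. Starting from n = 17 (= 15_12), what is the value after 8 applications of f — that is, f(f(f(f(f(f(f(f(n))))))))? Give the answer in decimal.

17 = (1,5)_12 → 1² + 5² = 1 + 25 = 26
26 = (2,2)_12 → 2² + 2² = 4 + 4 = 8
8 = (8)_12 → 8² = 64
64 = (5,4)_12 → 5² + 4² = 25 + 16 = 41
41 = (3,5)_12 → 3² + 5² = 9 + 25 = 34
34 = (2,10)_12 → 2² + 10² = 4 + 100 = 104
104 = (8,8)_12 → 8² + 8² = 64 + 64 = 128
128 = (10,8)_12 → 10² + 8² = 100 + 64 = 164

164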